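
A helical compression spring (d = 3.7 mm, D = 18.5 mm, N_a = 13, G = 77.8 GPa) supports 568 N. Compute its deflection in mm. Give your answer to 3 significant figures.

k = Gd⁴/(8D³N_a) = (77.8×10³)(3.7⁴)/(8·18.5³·13) = 22.143 N/mm
δ = F/k = 568 / 22.143 = 25.651 mm

25.7 mm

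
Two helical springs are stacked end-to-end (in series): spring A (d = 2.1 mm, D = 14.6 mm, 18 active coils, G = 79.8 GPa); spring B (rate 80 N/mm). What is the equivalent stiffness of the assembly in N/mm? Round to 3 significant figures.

3.32 N/mm

k_A = Gd⁴/(8D³N_a) = (79.8×10³)(2.1⁴)/(8·14.6³·18) = 3.4631 N/mm
Series: 1/k_eq = 1/3.4631 + 1/80 = 0.30126; k_eq = 3.3194 N/mm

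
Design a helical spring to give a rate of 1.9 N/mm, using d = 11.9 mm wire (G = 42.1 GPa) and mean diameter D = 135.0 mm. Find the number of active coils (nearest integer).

N_a = Gd⁴/(8D³k) = (42.1×10³ × 11.9⁴)/(8 × 135.0³ × 1.9)
    = 8.44248e+08 / 3.73977e+07 = 22.57 → 23 coils

23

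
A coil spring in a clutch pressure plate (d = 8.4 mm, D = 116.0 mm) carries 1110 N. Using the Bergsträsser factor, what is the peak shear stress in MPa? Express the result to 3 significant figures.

606 MPa

Spring index C = D/d = 116.0/8.4 = 13.8095
K_B = (4C+2)/(4C−3) = 57.238/52.238 = 1.0957
τ₀ = 8FD/(πd³) = 8·1110·116.0/(π·8.4³) = 1.03008e+06/1862 = 553.2 MPa
τ_max = K·τ₀ = 1.0957 × 553.2 = 606.15 MPa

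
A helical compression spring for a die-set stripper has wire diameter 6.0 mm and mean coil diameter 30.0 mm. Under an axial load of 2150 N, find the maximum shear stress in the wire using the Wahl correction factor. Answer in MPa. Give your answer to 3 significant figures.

997 MPa

Spring index C = D/d = 30.0/6.0 = 5.0000
K_W = (4C−1)/(4C−4) + 0.615/C = 19.000/16.000 + 0.1230 = 1.3105
τ₀ = 8FD/(πd³) = 8·2150·30.0/(π·6.0³) = 516000/678.58 = 760.41 MPa
τ_max = K·τ₀ = 1.3105 × 760.41 = 996.51 MPa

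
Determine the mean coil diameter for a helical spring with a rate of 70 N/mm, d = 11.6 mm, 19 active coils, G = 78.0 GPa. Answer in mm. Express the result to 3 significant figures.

51.0 mm

D = (Gd⁴/(8N_a·k))^(1/3) = (78.0×10³·11.6⁴/(8·19·70))^(1/3)
  = (132735)^(1/3) = 51.0107 mm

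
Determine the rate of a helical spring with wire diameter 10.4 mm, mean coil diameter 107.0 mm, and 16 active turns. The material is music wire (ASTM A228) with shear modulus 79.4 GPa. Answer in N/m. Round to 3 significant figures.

5920 N/m

k = Gd⁴/(8D³N_a) = (79.4×10³ × 10.4⁴) / (8 × 107.0³ × 16)
  = 9.28868e+08 / 1.56806e+08 = 5.9237 N/mm = 5923.7 N/m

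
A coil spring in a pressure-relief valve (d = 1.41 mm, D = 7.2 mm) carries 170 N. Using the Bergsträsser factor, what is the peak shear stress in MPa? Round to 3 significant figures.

Spring index C = D/d = 7.2/1.41 = 5.1064
K_B = (4C+2)/(4C−3) = 22.426/17.426 = 1.2869
τ₀ = 8FD/(πd³) = 8·170·7.2/(π·1.41³) = 9792/8.8066 = 1111.9 MPa
τ_max = K·τ₀ = 1.2869 × 1111.9 = 1430.9 MPa

1430 MPa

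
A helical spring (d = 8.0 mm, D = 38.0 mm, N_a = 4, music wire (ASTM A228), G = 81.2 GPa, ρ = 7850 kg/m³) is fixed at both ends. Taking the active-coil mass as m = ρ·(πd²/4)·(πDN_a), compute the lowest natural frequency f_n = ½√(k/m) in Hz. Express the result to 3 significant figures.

501 Hz

k = Gd⁴/(8D³N_a) = (81.2×10³)(8.0⁴)/(8·38.0³·4) = 189.42 N/mm = 1.8942e+05 N/m
Wire length L = πDN_a = π·38.0·4 = 477.52 mm
m = ρ·(πd²/4)·L = 7850 × 50.265×10⁻⁶ m² × 0.47752 m = 0.18842 kg
f_n = ½√(k/m) = 0.5·√(1.8942e+05/0.18842) = 0.5·√(1.0053e+06) = 501.32 Hz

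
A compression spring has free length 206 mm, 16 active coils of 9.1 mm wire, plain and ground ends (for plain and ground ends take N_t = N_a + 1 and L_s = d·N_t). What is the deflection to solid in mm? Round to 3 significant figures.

N_t = 17; L_s = 9.1·17 = 154.7 mm
δ_solid = L₀ − L_s = 206 − 154.7 = 51.3 mm

51.3 mm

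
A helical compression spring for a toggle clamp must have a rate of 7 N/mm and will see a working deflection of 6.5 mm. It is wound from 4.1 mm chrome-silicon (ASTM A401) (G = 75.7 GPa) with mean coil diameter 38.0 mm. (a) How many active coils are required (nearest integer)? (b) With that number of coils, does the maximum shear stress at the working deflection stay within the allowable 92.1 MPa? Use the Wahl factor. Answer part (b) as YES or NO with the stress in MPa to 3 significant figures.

(a) 7 coils; (b) YES, τ_max = 73.5 MPa

N_a = Gd⁴/(8D³k) = (75.7×10³)(4.1⁴)/(8·38.0³·7) = 6.961 → N_a = 7
Actual rate k = Gd⁴/(8D³·7) = 6.9613 N/mm
Working load F = kδ = 6.9613·6.5 = 45.249 N
C = 38.0/4.1 = 9.2683; K_W = (4C−1)/(4C−4)+0.615/C = 1.1571
τ_max = K_W·8FD/(πd³) = 1.1571·63.53 = 73.508 MPa
τ_max ≤ 92.1 MPa → acceptable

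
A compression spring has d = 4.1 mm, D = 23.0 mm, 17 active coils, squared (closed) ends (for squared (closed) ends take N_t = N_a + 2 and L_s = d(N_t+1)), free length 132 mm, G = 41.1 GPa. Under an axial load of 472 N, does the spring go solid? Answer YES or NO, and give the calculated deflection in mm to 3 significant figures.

k = Gd⁴/(8D³N_a) = (41.1×10³)(4.1⁴)/(8·23.0³·17) = 7.0187 N/mm
N_t = 19; L_s = 4.1·20 = 82 mm; δ_solid = L₀ − L_s = 132 − 82 = 50 mm
δ = F/k = 472/7.0187 = 67.249 mm
δ ≥ δ_solid → spring goes solid

YES, δ = 67.2 mm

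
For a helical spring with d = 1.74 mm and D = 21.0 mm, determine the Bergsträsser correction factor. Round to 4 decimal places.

1.1104

C = D/d = 21.0/1.74 = 12.0690
K_B = (4C+2)/(4C−3) = 50.276/45.276 = 1.1104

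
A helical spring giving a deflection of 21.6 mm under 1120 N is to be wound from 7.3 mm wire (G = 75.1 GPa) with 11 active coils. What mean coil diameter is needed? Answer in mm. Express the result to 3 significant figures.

Required rate k = F/δ = 1120/21.6 = 51.852 N/mm
D = (Gd⁴/(8N_a·k))^(1/3) = (75.1×10³·7.3⁴/(8·11·51.852))^(1/3)
  = (46739.5)^(1/3) = 36.0215 mm

36.0 mm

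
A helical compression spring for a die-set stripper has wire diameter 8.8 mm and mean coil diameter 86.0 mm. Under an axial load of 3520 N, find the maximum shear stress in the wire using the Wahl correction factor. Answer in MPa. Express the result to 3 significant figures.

Spring index C = D/d = 86.0/8.8 = 9.7727
K_W = (4C−1)/(4C−4) + 0.615/C = 38.091/35.091 + 0.0629 = 1.1484
τ₀ = 8FD/(πd³) = 8·3520·86.0/(π·8.8³) = 2.42176e+06/2140.9 = 1131.2 MPa
τ_max = K·τ₀ = 1.1484 × 1131.2 = 1299.1 MPa

1300 MPa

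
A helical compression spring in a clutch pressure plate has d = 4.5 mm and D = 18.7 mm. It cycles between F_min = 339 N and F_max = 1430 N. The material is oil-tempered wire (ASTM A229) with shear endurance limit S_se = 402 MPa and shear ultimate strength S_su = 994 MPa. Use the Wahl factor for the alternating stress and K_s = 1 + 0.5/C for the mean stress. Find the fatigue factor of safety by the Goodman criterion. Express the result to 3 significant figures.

0.665

C = D/d = 18.7/4.5 = 4.1556; K_W = (4C−1)/(4C−4)+0.615/C = 1.3857; K_s = 1+0.5/C = 1.1203
F_a = (F_max−F_min)/2 = 545.5 N; F_m = (F_max+F_min)/2 = 884.5 N
τ_a = K_W·8F_aD/(πd³) = 1.3857 × 285.06 = 395 MPa
τ_m = K_s·8F_mD/(πd³) = 1.1203 × 462.21 = 517.83 MPa
Goodman: 1/n_f = τ_a/S_se + τ_m/S_su = 395/402 + 517.83/994 = 0.98259 + 0.52095 = 1.5035
n_f = 1/1.5035 = 0.6651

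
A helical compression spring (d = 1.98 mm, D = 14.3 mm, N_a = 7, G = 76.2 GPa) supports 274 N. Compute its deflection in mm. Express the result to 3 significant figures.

k = Gd⁴/(8D³N_a) = (76.2×10³)(1.98⁴)/(8·14.3³·7) = 7.1519 N/mm
δ = F/k = 274 / 7.1519 = 38.312 mm

38.3 mm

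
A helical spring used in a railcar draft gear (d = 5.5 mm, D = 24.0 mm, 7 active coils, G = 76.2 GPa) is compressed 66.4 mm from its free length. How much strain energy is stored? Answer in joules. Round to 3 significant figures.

k = Gd⁴/(8D³N_a) = (76.2×10³)(5.5⁴)/(8·24.0³·7) = 90.071 N/mm
U = ½kδ² = 0.5 × 90.071 × 66.4² = 1.9856e+05 N·mm = 198.56 J

199 J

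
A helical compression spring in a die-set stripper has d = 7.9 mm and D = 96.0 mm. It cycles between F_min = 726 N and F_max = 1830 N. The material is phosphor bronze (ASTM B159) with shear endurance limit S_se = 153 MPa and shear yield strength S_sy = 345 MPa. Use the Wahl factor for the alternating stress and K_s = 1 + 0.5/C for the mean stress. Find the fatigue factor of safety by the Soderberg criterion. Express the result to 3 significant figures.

C = D/d = 96.0/7.9 = 12.1519; K_W = (4C−1)/(4C−4)+0.615/C = 1.1179; K_s = 1+0.5/C = 1.0411
F_a = (F_max−F_min)/2 = 552 N; F_m = (F_max+F_min)/2 = 1278 N
τ_a = K_W·8F_aD/(πd³) = 1.1179 × 273.7 = 305.95 MPa
τ_m = K_s·8F_mD/(πd³) = 1.0411 × 633.67 = 659.74 MPa
Soderberg: 1/n_f = τ_a/S_se + τ_m/S_sy = 305.95/153 + 659.74/345 = 1.99971 + 1.91229 = 3.912
n_f = 1/3.912 = 0.2556

0.256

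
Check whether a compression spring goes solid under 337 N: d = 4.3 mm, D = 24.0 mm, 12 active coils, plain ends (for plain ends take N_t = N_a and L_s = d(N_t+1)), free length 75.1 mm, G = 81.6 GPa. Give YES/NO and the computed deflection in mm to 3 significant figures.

k = Gd⁴/(8D³N_a) = (81.6×10³)(4.3⁴)/(8·24.0³·12) = 21.021 N/mm
N_t = 12; L_s = 4.3·13 = 55.9 mm; δ_solid = L₀ − L_s = 75.1 − 55.9 = 19.2 mm
δ = F/k = 337/21.021 = 16.031 mm
δ < δ_solid → spring does not go solid

NO, δ = 16.0 mm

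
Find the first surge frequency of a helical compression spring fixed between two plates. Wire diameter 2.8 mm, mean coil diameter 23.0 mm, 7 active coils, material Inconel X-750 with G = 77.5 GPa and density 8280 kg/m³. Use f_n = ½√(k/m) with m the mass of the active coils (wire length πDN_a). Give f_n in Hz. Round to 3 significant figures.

260 Hz

k = Gd⁴/(8D³N_a) = (77.5×10³)(2.8⁴)/(8·23.0³·7) = 6.9914 N/mm = 6991.4 N/m
Wire length L = πDN_a = π·23.0·7 = 505.8 mm
m = ρ·(πd²/4)·L = 8280 × 6.1575×10⁻⁶ m² × 0.5058 m = 0.025788 kg
f_n = ½√(k/m) = 0.5·√(6991.4/0.025788) = 0.5·√(2.7111e+05) = 260.34 Hz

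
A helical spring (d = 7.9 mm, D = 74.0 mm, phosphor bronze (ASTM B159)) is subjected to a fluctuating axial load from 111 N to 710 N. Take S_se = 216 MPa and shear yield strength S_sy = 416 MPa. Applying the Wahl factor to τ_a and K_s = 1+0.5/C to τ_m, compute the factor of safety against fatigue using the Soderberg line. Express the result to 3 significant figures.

0.991

C = D/d = 74.0/7.9 = 9.3671; K_W = (4C−1)/(4C−4)+0.615/C = 1.1553; K_s = 1+0.5/C = 1.0534
F_a = (F_max−F_min)/2 = 299.5 N; F_m = (F_max+F_min)/2 = 410.5 N
τ_a = K_W·8F_aD/(πd³) = 1.1553 × 114.47 = 132.25 MPa
τ_m = K_s·8F_mD/(πd³) = 1.0534 × 156.89 = 165.27 MPa
Soderberg: 1/n_f = τ_a/S_se + τ_m/S_sy = 132.25/216 + 165.27/416 = 0.61225 + 0.39728 = 1.0095
n_f = 1/1.0095 = 0.9906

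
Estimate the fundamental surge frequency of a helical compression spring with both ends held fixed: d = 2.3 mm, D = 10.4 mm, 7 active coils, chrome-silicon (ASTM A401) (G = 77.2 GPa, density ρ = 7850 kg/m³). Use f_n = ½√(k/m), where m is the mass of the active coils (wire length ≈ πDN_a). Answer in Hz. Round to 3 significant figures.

1070 Hz

k = Gd⁴/(8D³N_a) = (77.2×10³)(2.3⁴)/(8·10.4³·7) = 34.296 N/mm = 34296 N/m
Wire length L = πDN_a = π·10.4·7 = 228.71 mm
m = ρ·(πd²/4)·L = 7850 × 4.1548×10⁻⁶ m² × 0.22871 m = 0.0074593 kg
f_n = ½√(k/m) = 0.5·√(34296/0.0074593) = 0.5·√(4.5977e+06) = 1072.1 Hz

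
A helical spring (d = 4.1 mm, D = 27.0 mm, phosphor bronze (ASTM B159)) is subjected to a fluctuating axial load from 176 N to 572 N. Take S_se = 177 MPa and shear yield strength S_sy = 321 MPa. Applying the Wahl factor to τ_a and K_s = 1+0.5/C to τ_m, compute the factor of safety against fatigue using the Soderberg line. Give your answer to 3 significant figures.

C = D/d = 27.0/4.1 = 6.5854; K_W = (4C−1)/(4C−4)+0.615/C = 1.2277; K_s = 1+0.5/C = 1.0759
F_a = (F_max−F_min)/2 = 198 N; F_m = (F_max+F_min)/2 = 374 N
τ_a = K_W·8F_aD/(πd³) = 1.2277 × 197.52 = 242.49 MPa
τ_m = K_s·8F_mD/(πd³) = 1.0759 × 373.1 = 401.43 MPa
Soderberg: 1/n_f = τ_a/S_se + τ_m/S_sy = 242.49/177 + 401.43/321 = 1.37001 + 1.25055 = 2.6206
n_f = 1/2.6206 = 0.3816

0.382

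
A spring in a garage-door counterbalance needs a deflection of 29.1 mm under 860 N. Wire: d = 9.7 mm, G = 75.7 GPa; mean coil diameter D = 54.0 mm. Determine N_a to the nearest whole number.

18

Required rate k = F/δ = 860/29.1 = 29.553 N/mm
N_a = Gd⁴/(8D³k) = (75.7×10³ × 9.7⁴)/(8 × 54.0³ × 29.553)
    = 6.70167e+08 / 3.72286e+07 = 18 → 18 coils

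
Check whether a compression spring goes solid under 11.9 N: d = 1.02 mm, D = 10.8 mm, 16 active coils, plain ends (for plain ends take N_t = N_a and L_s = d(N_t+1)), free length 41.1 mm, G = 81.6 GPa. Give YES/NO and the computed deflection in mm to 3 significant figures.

NO, δ = 21.7 mm

k = Gd⁴/(8D³N_a) = (81.6×10³)(1.02⁴)/(8·10.8³·16) = 0.54778 N/mm
N_t = 16; L_s = 1.02·17 = 17.34 mm; δ_solid = L₀ − L_s = 41.1 − 17.34 = 23.76 mm
δ = F/k = 11.9/0.54778 = 21.724 mm
δ < δ_solid → spring does not go solid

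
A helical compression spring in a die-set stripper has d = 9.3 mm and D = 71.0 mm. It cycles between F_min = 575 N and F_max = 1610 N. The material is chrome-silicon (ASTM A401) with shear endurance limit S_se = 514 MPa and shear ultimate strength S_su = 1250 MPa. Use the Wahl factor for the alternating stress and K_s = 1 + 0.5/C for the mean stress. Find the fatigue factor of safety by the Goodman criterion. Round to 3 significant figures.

2.09

C = D/d = 71.0/9.3 = 7.6344; K_W = (4C−1)/(4C−4)+0.615/C = 1.1936; K_s = 1+0.5/C = 1.0655
F_a = (F_max−F_min)/2 = 517.5 N; F_m = (F_max+F_min)/2 = 1092.5 N
τ_a = K_W·8F_aD/(πd³) = 1.1936 × 116.32 = 138.84 MPa
τ_m = K_s·8F_mD/(πd³) = 1.0655 × 245.57 = 261.65 MPa
Goodman: 1/n_f = τ_a/S_se + τ_m/S_su = 138.84/514 + 261.65/1250 = 0.27012 + 0.20932 = 0.47944
n_f = 1/0.47944 = 2.086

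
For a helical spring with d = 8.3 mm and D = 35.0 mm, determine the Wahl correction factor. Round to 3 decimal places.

1.379

C = D/d = 35.0/8.3 = 4.2169
K_W = (4C−1)/(4C−4) + 0.615/C = 15.867/12.867 + 0.1458 = 1.3790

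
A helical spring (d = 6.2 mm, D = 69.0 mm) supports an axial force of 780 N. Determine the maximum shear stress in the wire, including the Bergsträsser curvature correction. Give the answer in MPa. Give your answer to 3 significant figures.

Spring index C = D/d = 69.0/6.2 = 11.1290
K_B = (4C+2)/(4C−3) = 46.516/41.516 = 1.1204
τ₀ = 8FD/(πd³) = 8·780·69.0/(π·6.2³) = 430560/748.73 = 575.05 MPa
τ_max = K·τ₀ = 1.1204 × 575.05 = 644.31 MPa

644 MPa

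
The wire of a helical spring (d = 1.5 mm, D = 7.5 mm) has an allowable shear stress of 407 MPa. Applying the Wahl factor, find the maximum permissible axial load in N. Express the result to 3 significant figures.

54.9 N

C = D/d = 7.5/1.5 = 5.0000
K_W = (4C−1)/(4C−4) + 0.615/C = 19.000/16.000 + 0.1230 = 1.3105
τ_max = K·8FD/(πd³) → F_max = τ_allow·πd³/(8DK)
F_max = 407·π·1.5³/(8·7.5·1.3105) = 4315.4/78.63 = 54.882 N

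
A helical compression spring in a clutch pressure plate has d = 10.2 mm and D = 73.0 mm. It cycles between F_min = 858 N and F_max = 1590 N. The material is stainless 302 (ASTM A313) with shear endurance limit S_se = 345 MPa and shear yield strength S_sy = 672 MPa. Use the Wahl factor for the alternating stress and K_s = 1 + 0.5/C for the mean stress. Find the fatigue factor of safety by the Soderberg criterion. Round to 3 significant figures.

1.77

C = D/d = 73.0/10.2 = 7.1569; K_W = (4C−1)/(4C−4)+0.615/C = 1.2077; K_s = 1+0.5/C = 1.0699
F_a = (F_max−F_min)/2 = 366 N; F_m = (F_max+F_min)/2 = 1224 N
τ_a = K_W·8F_aD/(πd³) = 1.2077 × 64.113 = 77.432 MPa
τ_m = K_s·8F_mD/(πd³) = 1.0699 × 214.41 = 229.39 MPa
Soderberg: 1/n_f = τ_a/S_se + τ_m/S_sy = 77.432/345 + 229.39/672 = 0.22444 + 0.34135 = 0.56579
n_f = 1/0.56579 = 1.767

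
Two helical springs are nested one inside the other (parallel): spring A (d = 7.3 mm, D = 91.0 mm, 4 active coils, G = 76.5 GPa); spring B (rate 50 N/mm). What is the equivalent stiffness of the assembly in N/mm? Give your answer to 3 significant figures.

59.0 N/mm

k_A = Gd⁴/(8D³N_a) = (76.5×10³)(7.3⁴)/(8·91.0³·4) = 9.009 N/mm
Parallel: k_eq = 9.009 + 50 = 59.009 N/mm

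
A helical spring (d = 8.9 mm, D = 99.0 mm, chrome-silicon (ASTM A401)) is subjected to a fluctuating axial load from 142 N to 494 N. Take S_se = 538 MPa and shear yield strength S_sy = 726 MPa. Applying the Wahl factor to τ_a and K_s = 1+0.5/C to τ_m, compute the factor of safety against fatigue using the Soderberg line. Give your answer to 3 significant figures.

3.38

C = D/d = 99.0/8.9 = 11.1236; K_W = (4C−1)/(4C−4)+0.615/C = 1.1294; K_s = 1+0.5/C = 1.0449
F_a = (F_max−F_min)/2 = 176 N; F_m = (F_max+F_min)/2 = 318 N
τ_a = K_W·8F_aD/(πd³) = 1.1294 × 62.939 = 71.081 MPa
τ_m = K_s·8F_mD/(πd³) = 1.0449 × 113.72 = 118.83 MPa
Soderberg: 1/n_f = τ_a/S_se + τ_m/S_sy = 71.081/538 + 118.83/726 = 0.13212 + 0.16368 = 0.2958
n_f = 1/0.2958 = 3.381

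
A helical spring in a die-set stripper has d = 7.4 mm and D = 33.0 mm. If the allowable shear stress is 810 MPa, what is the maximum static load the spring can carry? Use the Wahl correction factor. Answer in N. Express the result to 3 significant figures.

2880 N

C = D/d = 33.0/7.4 = 4.4595
K_W = (4C−1)/(4C−4) + 0.615/C = 16.838/13.838 + 0.1379 = 1.3547
τ_max = K·8FD/(πd³) → F_max = τ_allow·πd³/(8DK)
F_max = 810·π·7.4³/(8·33.0·1.3547) = 1.0312e+06/357.64 = 2883.2 N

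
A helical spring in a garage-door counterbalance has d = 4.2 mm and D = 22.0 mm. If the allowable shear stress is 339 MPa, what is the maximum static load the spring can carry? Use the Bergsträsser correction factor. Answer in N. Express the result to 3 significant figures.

351 N

C = D/d = 22.0/4.2 = 5.2381
K_B = (4C+2)/(4C−3) = 22.952/17.952 = 1.2785
τ_max = K·8FD/(πd³) → F_max = τ_allow·πd³/(8DK)
F_max = 339·π·4.2³/(8·22.0·1.2785) = 78904/225.02 = 350.65 N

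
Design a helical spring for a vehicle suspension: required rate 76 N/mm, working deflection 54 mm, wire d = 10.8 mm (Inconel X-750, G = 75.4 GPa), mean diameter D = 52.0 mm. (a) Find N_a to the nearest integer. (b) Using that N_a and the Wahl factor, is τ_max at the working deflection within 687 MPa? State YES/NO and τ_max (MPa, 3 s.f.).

(a) 12 coils; (b) YES, τ_max = 571 MPa

N_a = Gd⁴/(8D³k) = (75.4×10³)(10.8⁴)/(8·52.0³·76) = 12 → N_a = 12
Actual rate k = Gd⁴/(8D³·12) = 75.995 N/mm
Working load F = kδ = 75.995·54 = 4103.7 N
C = 52.0/10.8 = 4.8148; K_W = (4C−1)/(4C−4)+0.615/C = 1.3243
τ_max = K_W·8FD/(πd³) = 1.3243·431.37 = 571.28 MPa
τ_max ≤ 687 MPa → acceptable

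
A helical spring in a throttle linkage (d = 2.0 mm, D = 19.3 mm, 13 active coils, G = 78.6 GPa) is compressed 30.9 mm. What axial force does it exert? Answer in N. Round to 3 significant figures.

k = Gd⁴/(8D³N_a) = (78.6×10³)(2.0⁴)/(8·19.3³·13) = 1.682 N/mm
F = k·δ = 1.682 × 30.9 = 51.975 N

52.0 N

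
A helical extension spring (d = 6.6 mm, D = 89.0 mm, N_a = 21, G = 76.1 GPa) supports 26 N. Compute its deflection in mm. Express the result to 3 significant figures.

21.3 mm

k = Gd⁴/(8D³N_a) = (76.1×10³)(6.6⁴)/(8·89.0³·21) = 1.2192 N/mm
δ = F/k = 26 / 1.2192 = 21.325 mm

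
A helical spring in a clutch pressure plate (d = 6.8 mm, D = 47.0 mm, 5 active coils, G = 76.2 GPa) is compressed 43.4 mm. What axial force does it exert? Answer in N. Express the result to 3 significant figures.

k = Gd⁴/(8D³N_a) = (76.2×10³)(6.8⁴)/(8·47.0³·5) = 39.232 N/mm
F = k·δ = 39.232 × 43.4 = 1702.7 N

1700 N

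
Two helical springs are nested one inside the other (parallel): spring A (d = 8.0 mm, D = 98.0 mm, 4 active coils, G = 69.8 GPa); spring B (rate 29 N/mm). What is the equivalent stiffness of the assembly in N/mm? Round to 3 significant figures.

38.5 N/mm

k_A = Gd⁴/(8D³N_a) = (69.8×10³)(8.0⁴)/(8·98.0³·4) = 9.4926 N/mm
Parallel: k_eq = 9.4926 + 29 = 38.493 N/mm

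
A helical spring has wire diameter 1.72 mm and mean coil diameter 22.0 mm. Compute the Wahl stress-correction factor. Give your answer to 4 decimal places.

C = D/d = 22.0/1.72 = 12.7907
K_W = (4C−1)/(4C−4) + 0.615/C = 50.163/47.163 + 0.0481 = 1.1117

1.1117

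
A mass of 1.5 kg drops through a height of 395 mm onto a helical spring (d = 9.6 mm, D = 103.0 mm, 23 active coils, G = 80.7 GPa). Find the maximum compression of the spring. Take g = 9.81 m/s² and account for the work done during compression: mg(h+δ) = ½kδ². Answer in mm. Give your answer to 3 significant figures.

k = Gd⁴/(8D³N_a) = (80.7×10³)(9.6⁴)/(8·103.0³·23) = 3.409 N/mm
W = mg = 1.5 × 9.81 = 14.715 N
½kδ² − Wδ − Wh = 0 → δ = (W + √(W² + 2kWh))/k
δ = (14.715 + √(216.53 + 39629.3))/3.409 = (14.715 + 199.61)/3.409 = 62.871 mm

62.9 mm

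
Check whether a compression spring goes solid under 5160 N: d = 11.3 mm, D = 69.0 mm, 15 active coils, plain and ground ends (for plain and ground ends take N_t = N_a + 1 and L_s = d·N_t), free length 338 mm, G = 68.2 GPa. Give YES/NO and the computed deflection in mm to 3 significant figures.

YES, δ = 183 mm

k = Gd⁴/(8D³N_a) = (68.2×10³)(11.3⁴)/(8·69.0³·15) = 28.208 N/mm
N_t = 16; L_s = 11.3·16 = 180.8 mm; δ_solid = L₀ − L_s = 338 − 180.8 = 157.2 mm
δ = F/k = 5160/28.208 = 182.93 mm
δ ≥ δ_solid → spring goes solid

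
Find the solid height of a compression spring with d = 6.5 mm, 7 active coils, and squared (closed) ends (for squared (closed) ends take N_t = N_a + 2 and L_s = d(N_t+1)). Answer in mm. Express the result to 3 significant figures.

65.0 mm

squared (closed) ends: N_t = N_a + 2 = 7 + 2 = 9
L_s = d·(N_t+1) = 6.5 × 10 = 65 mm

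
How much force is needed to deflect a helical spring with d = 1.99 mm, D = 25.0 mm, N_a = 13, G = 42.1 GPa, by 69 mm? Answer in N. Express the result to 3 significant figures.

28.0 N

k = Gd⁴/(8D³N_a) = (42.1×10³)(1.99⁴)/(8·25.0³·13) = 0.40629 N/mm
F = k·δ = 0.40629 × 69 = 28.034 N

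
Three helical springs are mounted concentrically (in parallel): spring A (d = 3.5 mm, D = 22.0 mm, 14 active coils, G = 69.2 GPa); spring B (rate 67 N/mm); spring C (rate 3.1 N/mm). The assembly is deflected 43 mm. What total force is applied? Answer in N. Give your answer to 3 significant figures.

3390 N

k_A = Gd⁴/(8D³N_a) = (69.2×10³)(3.5⁴)/(8·22.0³·14) = 8.7075 N/mm
Parallel: k_eq = 8.7075 + 67 + 3.1 = 78.807 N/mm
F = k_eq·δ = 78.807·43 = 3388.7 N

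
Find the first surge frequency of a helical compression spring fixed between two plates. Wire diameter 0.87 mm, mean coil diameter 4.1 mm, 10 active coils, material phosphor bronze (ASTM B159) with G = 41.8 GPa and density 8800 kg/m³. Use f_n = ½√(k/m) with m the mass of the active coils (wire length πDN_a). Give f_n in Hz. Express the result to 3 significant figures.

1270 Hz

k = Gd⁴/(8D³N_a) = (41.8×10³)(0.87⁴)/(8·4.1³·10) = 4.3432 N/mm = 4343.2 N/m
Wire length L = πDN_a = π·4.1·10 = 128.81 mm
m = ρ·(πd²/4)·L = 8800 × 0.59447×10⁻⁶ m² × 0.12881 m = 0.00067382 kg
f_n = ½√(k/m) = 0.5·√(4343.2/0.00067382) = 0.5·√(6.4457e+06) = 1269.4 Hz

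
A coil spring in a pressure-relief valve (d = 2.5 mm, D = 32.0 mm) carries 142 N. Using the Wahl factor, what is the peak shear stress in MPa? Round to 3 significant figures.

Spring index C = D/d = 32.0/2.5 = 12.8000
K_W = (4C−1)/(4C−4) + 0.615/C = 50.200/47.200 + 0.0480 = 1.1116
τ₀ = 8FD/(πd³) = 8·142·32.0/(π·2.5³) = 36352/49.087 = 740.56 MPa
τ_max = K·τ₀ = 1.1116 × 740.56 = 823.21 MPa

823 MPa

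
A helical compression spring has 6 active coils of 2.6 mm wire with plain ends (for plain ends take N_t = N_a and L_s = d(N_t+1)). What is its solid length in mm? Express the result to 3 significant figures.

18.2 mm

plain ends: N_t = N_a = 6
L_s = d·(N_t+1) = 2.6 × 7 = 18.2 mm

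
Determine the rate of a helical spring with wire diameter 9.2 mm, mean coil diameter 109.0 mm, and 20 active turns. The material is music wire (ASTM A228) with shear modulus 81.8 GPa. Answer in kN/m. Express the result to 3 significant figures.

k = Gd⁴/(8D³N_a) = (81.8×10³ × 9.2⁴) / (8 × 109.0³ × 20)
  = 5.86009e+08 / 2.07205e+08 = 2.8282 N/mm

2.83 kN/m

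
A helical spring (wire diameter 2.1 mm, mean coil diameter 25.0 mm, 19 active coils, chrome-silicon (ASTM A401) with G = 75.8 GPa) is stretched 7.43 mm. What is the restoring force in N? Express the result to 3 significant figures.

4.61 N

k = Gd⁴/(8D³N_a) = (75.8×10³)(2.1⁴)/(8·25.0³·19) = 0.6207 N/mm
F = k·δ = 0.6207 × 7.43 = 4.6118 N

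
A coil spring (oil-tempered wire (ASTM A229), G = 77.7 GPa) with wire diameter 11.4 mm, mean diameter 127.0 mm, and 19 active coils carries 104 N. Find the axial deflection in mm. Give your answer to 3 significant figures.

24.7 mm

k = Gd⁴/(8D³N_a) = (77.7×10³)(11.4⁴)/(8·127.0³·19) = 4.2149 N/mm
δ = F/k = 104 / 4.2149 = 24.674 mm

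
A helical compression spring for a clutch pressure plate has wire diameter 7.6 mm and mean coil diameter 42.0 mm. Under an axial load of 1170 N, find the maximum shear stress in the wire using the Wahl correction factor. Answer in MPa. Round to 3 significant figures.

364 MPa

Spring index C = D/d = 42.0/7.6 = 5.5263
K_W = (4C−1)/(4C−4) + 0.615/C = 21.105/18.105 + 0.1113 = 1.2770
τ₀ = 8FD/(πd³) = 8·1170·42.0/(π·7.6³) = 393120/1379.1 = 285.06 MPa
τ_max = K·τ₀ = 1.2770 × 285.06 = 364.02 MPa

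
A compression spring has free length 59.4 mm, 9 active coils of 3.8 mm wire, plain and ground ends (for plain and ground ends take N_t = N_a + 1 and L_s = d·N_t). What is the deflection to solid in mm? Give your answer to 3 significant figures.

21.4 mm

N_t = 10; L_s = 3.8·10 = 38 mm
δ_solid = L₀ − L_s = 59.4 − 38 = 21.4 mm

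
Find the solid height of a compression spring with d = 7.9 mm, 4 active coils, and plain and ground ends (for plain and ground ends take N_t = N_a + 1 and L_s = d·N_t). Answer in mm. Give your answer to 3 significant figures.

39.5 mm

plain and ground ends: N_t = N_a + 1 = 4 + 1 = 5
L_s = d·N_t = 7.9 × 5 = 39.5 mm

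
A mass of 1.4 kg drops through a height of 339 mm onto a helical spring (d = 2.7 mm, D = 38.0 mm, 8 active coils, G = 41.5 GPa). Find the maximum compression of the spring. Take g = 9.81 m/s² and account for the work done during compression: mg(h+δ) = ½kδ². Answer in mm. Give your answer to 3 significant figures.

146 mm

k = Gd⁴/(8D³N_a) = (41.5×10³)(2.7⁴)/(8·38.0³·8) = 0.62802 N/mm
W = mg = 1.4 × 9.81 = 13.734 N
½kδ² − Wδ − Wh = 0 → δ = (W + √(W² + 2kWh))/k
δ = (13.734 + √(188.62 + 5847.89))/0.62802 = (13.734 + 77.695)/0.62802 = 145.58 mm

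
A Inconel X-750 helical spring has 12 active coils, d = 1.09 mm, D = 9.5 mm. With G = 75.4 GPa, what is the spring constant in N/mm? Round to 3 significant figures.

1.29 N/mm

k = Gd⁴/(8D³N_a) = (75.4×10³ × 1.09⁴) / (8 × 9.5³ × 12)
  = 106433 / 82308 = 1.2931 N/mm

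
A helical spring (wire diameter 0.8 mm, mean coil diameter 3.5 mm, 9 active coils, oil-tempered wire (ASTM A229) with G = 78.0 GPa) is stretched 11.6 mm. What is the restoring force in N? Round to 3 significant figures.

120 N

k = Gd⁴/(8D³N_a) = (78.0×10³)(0.8⁴)/(8·3.5³·9) = 10.349 N/mm
F = k·δ = 10.349 × 11.6 = 120.05 N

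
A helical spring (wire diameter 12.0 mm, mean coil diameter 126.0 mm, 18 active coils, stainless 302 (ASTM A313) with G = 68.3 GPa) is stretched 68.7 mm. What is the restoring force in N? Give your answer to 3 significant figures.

338 N

k = Gd⁴/(8D³N_a) = (68.3×10³)(12.0⁴)/(8·126.0³·18) = 4.9167 N/mm
F = k·δ = 4.9167 × 68.7 = 337.78 N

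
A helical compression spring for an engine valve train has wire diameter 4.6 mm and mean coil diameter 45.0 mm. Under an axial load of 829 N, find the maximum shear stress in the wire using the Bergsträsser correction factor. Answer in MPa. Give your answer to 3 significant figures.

1110 MPa

Spring index C = D/d = 45.0/4.6 = 9.7826
K_B = (4C+2)/(4C−3) = 41.130/36.130 = 1.1384
τ₀ = 8FD/(πd³) = 8·829·45.0/(π·4.6³) = 298440/305.79 = 975.96 MPa
τ_max = K·τ₀ = 1.1384 × 975.96 = 1111 MPa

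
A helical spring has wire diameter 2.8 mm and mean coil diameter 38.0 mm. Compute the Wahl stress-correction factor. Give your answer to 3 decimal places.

C = D/d = 38.0/2.8 = 13.5714
K_W = (4C−1)/(4C−4) + 0.615/C = 53.286/50.286 + 0.0453 = 1.1050

1.105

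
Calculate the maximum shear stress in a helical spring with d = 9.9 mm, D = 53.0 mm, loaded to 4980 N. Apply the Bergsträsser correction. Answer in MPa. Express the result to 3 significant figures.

Spring index C = D/d = 53.0/9.9 = 5.3535
K_B = (4C+2)/(4C−3) = 23.414/18.414 = 1.2715
τ₀ = 8FD/(πd³) = 8·4980·53.0/(π·9.9³) = 2.11152e+06/3048.3 = 692.69 MPa
τ_max = K·τ₀ = 1.2715 × 692.69 = 880.78 MPa

881 MPa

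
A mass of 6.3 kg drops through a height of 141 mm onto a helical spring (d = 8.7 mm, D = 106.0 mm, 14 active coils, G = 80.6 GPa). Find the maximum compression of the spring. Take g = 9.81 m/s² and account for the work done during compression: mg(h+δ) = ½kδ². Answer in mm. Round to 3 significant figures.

91.0 mm

k = Gd⁴/(8D³N_a) = (80.6×10³)(8.7⁴)/(8·106.0³·14) = 3.4616 N/mm
W = mg = 6.3 × 9.81 = 61.803 N
½kδ² − Wδ − Wh = 0 → δ = (W + √(W² + 2kWh))/k
δ = (61.803 + √(3819.6 + 60330.2))/3.4616 = (61.803 + 253.28)/3.4616 = 91.022 mm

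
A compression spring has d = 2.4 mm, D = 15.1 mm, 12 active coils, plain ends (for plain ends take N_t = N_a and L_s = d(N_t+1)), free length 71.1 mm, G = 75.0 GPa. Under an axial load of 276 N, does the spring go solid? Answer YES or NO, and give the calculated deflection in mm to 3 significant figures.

k = Gd⁴/(8D³N_a) = (75.0×10³)(2.4⁴)/(8·15.1³·12) = 7.5284 N/mm
N_t = 12; L_s = 2.4·13 = 31.2 mm; δ_solid = L₀ − L_s = 71.1 − 31.2 = 39.9 mm
δ = F/k = 276/7.5284 = 36.661 mm
δ < δ_solid → spring does not go solid

NO, δ = 36.7 mm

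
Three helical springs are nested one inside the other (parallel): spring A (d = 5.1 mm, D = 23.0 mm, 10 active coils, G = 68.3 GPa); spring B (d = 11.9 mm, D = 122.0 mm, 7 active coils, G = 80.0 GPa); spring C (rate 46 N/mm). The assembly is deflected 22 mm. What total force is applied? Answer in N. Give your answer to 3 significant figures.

k_A = Gd⁴/(8D³N_a) = (68.3×10³)(5.1⁴)/(8·23.0³·10) = 47.471 N/mm
k_B = Gd⁴/(8D³N_a) = (80.0×10³)(11.9⁴)/(8·122.0³·7) = 15.776 N/mm
Parallel: k_eq = 47.471 + 15.776 + 46 = 109.25 N/mm
F = k_eq·δ = 109.25·22 = 2403.4 N

2400 N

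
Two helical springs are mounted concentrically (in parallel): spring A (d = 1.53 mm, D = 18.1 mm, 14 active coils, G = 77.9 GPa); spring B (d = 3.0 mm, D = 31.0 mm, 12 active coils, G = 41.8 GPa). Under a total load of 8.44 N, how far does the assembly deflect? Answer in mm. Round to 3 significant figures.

k_A = Gd⁴/(8D³N_a) = (77.9×10³)(1.53⁴)/(8·18.1³·14) = 0.64276 N/mm
k_B = Gd⁴/(8D³N_a) = (41.8×10³)(3.0⁴)/(8·31.0³·12) = 1.1839 N/mm
Parallel: k_eq = 0.64276 + 1.1839 = 1.8266 N/mm
δ = F/k_eq = 8.44/1.8266 = 4.6205 mm

4.62 mm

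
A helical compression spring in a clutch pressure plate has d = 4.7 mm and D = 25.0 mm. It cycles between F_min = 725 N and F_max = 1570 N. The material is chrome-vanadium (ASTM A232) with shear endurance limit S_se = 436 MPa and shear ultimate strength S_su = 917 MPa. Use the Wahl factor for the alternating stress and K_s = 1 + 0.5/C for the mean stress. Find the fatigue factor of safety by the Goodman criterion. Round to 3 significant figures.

0.623

C = D/d = 25.0/4.7 = 5.3191; K_W = (4C−1)/(4C−4)+0.615/C = 1.2893; K_s = 1+0.5/C = 1.0940
F_a = (F_max−F_min)/2 = 422.5 N; F_m = (F_max+F_min)/2 = 1147.5 N
τ_a = K_W·8F_aD/(πd³) = 1.2893 × 259.07 = 334.01 MPa
τ_m = K_s·8F_mD/(πd³) = 1.0940 × 703.62 = 769.76 MPa
Goodman: 1/n_f = τ_a/S_se + τ_m/S_su = 334.01/436 + 769.76/917 = 0.76607 + 0.83944 = 1.6055
n_f = 1/1.6055 = 0.6229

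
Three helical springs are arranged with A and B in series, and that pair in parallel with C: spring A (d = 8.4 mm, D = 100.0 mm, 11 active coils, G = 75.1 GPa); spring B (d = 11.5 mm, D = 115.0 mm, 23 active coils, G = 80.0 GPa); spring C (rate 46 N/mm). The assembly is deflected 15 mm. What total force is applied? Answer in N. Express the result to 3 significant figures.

724 N

k_A = Gd⁴/(8D³N_a) = (75.1×10³)(8.4⁴)/(8·100.0³·11) = 4.2489 N/mm
k_B = Gd⁴/(8D³N_a) = (80.0×10³)(11.5⁴)/(8·115.0³·23) = 5 N/mm
Springs A,B series: k_AB = 1/(1/4.2489+1/5) = 2.297 N/mm; parallel with C: k_eq = 2.297+46 = 48.297 N/mm
F = k_eq·δ = 48.297·15 = 724.45 N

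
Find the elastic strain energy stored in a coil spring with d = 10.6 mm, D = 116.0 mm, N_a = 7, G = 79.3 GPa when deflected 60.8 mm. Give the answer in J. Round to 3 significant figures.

21.2 J

k = Gd⁴/(8D³N_a) = (79.3×10³)(10.6⁴)/(8·116.0³·7) = 11.453 N/mm
U = ½kδ² = 0.5 × 11.453 × 60.8² = 21170 N·mm = 21.17 J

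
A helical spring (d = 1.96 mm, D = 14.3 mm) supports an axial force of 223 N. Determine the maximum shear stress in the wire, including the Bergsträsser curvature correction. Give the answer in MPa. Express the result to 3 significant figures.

1280 MPa

Spring index C = D/d = 14.3/1.96 = 7.2959
K_B = (4C+2)/(4C−3) = 31.184/26.184 = 1.1910
τ₀ = 8FD/(πd³) = 8·223·14.3/(π·1.96³) = 25511.2/23.655 = 1078.5 MPa
τ_max = K·τ₀ = 1.1910 × 1078.5 = 1284.4 MPa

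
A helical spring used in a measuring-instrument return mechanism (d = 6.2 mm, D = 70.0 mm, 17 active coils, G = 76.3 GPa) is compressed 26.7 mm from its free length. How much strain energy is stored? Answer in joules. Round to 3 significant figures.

k = Gd⁴/(8D³N_a) = (76.3×10³)(6.2⁴)/(8·70.0³·17) = 2.4169 N/mm
U = ½kδ² = 0.5 × 2.4169 × 26.7² = 861.49 N·mm = 0.86149 J

0.861 J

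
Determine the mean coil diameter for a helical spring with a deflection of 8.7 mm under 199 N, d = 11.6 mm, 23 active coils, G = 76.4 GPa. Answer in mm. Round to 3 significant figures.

69.0 mm

Required rate k = F/δ = 199/8.7 = 22.874 N/mm
D = (Gd⁴/(8N_a·k))^(1/3) = (76.4×10³·11.6⁴/(8·23·22.874))^(1/3)
  = (328680)^(1/3) = 69.0120 mm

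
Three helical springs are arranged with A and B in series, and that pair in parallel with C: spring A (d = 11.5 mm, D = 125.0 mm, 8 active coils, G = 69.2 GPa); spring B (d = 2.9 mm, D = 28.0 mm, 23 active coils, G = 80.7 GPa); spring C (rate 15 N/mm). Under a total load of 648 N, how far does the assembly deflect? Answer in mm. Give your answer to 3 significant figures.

k_A = Gd⁴/(8D³N_a) = (69.2×10³)(11.5⁴)/(8·125.0³·8) = 9.6825 N/mm
k_B = Gd⁴/(8D³N_a) = (80.7×10³)(2.9⁴)/(8·28.0³·23) = 1.4131 N/mm
Springs A,B series: k_AB = 1/(1/9.6825+1/1.4131) = 1.2331 N/mm; parallel with C: k_eq = 1.2331+15 = 16.233 N/mm
δ = F/k_eq = 648/16.233 = 39.918 mm

39.9 mm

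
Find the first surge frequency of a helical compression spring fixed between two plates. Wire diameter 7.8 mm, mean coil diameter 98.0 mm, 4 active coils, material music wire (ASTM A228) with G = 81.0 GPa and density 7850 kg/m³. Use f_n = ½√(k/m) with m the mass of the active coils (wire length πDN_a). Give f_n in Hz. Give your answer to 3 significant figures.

73.4 Hz

k = Gd⁴/(8D³N_a) = (81.0×10³)(7.8⁴)/(8·98.0³·4) = 9.9549 N/mm = 9954.9 N/m
Wire length L = πDN_a = π·98.0·4 = 1231.5 mm
m = ρ·(πd²/4)·L = 7850 × 47.784×10⁻⁶ m² × 1.2315 m = 0.46194 kg
f_n = ½√(k/m) = 0.5·√(9954.9/0.46194) = 0.5·√(21550) = 73.4 Hz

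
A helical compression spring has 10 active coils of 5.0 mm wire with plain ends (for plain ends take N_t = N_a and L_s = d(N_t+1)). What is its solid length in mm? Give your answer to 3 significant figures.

plain ends: N_t = N_a = 10
L_s = d·(N_t+1) = 5.0 × 11 = 55 mm

55.0 mm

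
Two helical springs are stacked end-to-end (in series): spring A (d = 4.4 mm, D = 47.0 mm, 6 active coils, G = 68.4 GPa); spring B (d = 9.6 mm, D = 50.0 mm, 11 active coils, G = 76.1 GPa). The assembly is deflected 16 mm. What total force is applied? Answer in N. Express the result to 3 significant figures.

k_A = Gd⁴/(8D³N_a) = (68.4×10³)(4.4⁴)/(8·47.0³·6) = 5.1444 N/mm
k_B = Gd⁴/(8D³N_a) = (76.1×10³)(9.6⁴)/(8·50.0³·11) = 58.759 N/mm
Series: 1/k_eq = 1/5.1444 + 1/58.759 = 0.21141; k_eq = 4.7302 N/mm
F = k_eq·δ = 4.7302·16 = 75.684 N

75.7 N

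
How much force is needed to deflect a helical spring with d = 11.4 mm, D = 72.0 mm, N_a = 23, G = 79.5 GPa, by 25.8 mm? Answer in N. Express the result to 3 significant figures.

504 N

k = Gd⁴/(8D³N_a) = (79.5×10³)(11.4⁴)/(8·72.0³·23) = 19.551 N/mm
F = k·δ = 19.551 × 25.8 = 504.42 N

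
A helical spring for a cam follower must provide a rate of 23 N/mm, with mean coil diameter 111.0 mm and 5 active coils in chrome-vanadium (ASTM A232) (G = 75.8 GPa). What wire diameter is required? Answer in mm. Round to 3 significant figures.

11.4 mm

d = (8D³N_a·k / G)^(1/4) = (8·111.0³·5·23 / (75.8×10³))^0.25
  = (16599)^0.25 = 11.3507 mm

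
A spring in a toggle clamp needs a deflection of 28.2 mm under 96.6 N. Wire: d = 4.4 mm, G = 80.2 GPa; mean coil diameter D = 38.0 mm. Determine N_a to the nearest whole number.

20

Required rate k = F/δ = 96.6/28.2 = 3.4255 N/mm
N_a = Gd⁴/(8D³k) = (80.2×10³ × 4.4⁴)/(8 × 38.0³ × 3.4255)
    = 3.00597e+07 / 1.50373e+06 = 19.99 → 20 coils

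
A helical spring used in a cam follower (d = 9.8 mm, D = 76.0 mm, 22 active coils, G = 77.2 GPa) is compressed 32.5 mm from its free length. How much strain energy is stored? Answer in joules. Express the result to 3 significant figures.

k = Gd⁴/(8D³N_a) = (77.2×10³)(9.8⁴)/(8·76.0³·22) = 9.2165 N/mm
U = ½kδ² = 0.5 × 9.2165 × 32.5² = 4867.5 N·mm = 4.8675 J

4.87 J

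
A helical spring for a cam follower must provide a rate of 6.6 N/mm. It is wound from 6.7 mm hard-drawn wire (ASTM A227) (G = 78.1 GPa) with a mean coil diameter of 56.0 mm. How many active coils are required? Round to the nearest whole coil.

17

N_a = Gd⁴/(8D³k) = (78.1×10³ × 6.7⁴)/(8 × 56.0³ × 6.6)
    = 1.5738e+08 / 9.27252e+06 = 16.97 → 17 coils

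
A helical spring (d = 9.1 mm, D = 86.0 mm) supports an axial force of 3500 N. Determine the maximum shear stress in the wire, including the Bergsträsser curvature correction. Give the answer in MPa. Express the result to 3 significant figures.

Spring index C = D/d = 86.0/9.1 = 9.4505
K_B = (4C+2)/(4C−3) = 39.802/34.802 = 1.1437
τ₀ = 8FD/(πd³) = 8·3500·86.0/(π·9.1³) = 2.408e+06/2367.4 = 1017.1 MPa
τ_max = K·τ₀ = 1.1437 × 1017.1 = 1163.3 MPa

1160 MPa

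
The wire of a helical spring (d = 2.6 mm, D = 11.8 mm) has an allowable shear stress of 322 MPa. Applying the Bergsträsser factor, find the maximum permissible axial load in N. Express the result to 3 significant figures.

C = D/d = 11.8/2.6 = 4.5385
K_B = (4C+2)/(4C−3) = 20.154/15.154 = 1.3299
τ_max = K·8FD/(πd³) → F_max = τ_allow·πd³/(8DK)
F_max = 322·π·2.6³/(8·11.8·1.3299) = 17780/125.55 = 141.62 N

142 N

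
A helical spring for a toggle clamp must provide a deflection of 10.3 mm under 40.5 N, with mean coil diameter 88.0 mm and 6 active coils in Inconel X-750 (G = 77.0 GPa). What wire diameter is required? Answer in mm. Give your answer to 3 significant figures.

6.39 mm

Required rate k = F/δ = 40.5/10.3 = 3.932 N/mm
d = (8D³N_a·k / G)^(1/4) = (8·88.0³·6·3.932 / (77.0×10³))^0.25
  = (1670.4)^0.25 = 6.3930 mm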